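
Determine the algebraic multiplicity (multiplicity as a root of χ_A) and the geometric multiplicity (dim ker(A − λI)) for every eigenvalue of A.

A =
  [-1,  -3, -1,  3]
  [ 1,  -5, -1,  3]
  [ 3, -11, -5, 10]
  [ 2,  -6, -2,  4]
λ = -2: alg = 3, geom = 2; λ = -1: alg = 1, geom = 1

Step 1 — factor the characteristic polynomial to read off the algebraic multiplicities:
  χ_A(x) = (x + 1)*(x + 2)^3

Step 2 — compute geometric multiplicities via the rank-nullity identity g(λ) = n − rank(A − λI):
  rank(A − (-2)·I) = 2, so dim ker(A − (-2)·I) = n − 2 = 2
  rank(A − (-1)·I) = 3, so dim ker(A − (-1)·I) = n − 3 = 1

Summary:
  λ = -2: algebraic multiplicity = 3, geometric multiplicity = 2
  λ = -1: algebraic multiplicity = 1, geometric multiplicity = 1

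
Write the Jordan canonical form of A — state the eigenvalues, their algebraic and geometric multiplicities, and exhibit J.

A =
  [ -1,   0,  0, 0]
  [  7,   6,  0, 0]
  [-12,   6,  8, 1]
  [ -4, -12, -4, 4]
J_1(-1) ⊕ J_2(6) ⊕ J_1(6)

The characteristic polynomial is
  det(x·I − A) = x^4 - 17*x^3 + 90*x^2 - 108*x - 216 = (x - 6)^3*(x + 1)

Eigenvalues and multiplicities (the geometric multiplicity of λ is n − rank(A − λI), which equals the number of Jordan blocks for λ):
  λ = -1: algebraic multiplicity = 1, geometric multiplicity = 1
  λ = 6: algebraic multiplicity = 3, geometric multiplicity = 2

Determining the block sizes for each eigenvalue:
  λ = -1: one block (gm = 1), so the single block has size am = 1 → block sizes [1]
  λ = 6: 2 blocks summing to 3 forces exactly one block of size 2 and the rest size 1 → block sizes [2, 1]

Assembling the blocks gives a Jordan form
J =
  [-1, 0, 0, 0]
  [ 0, 6, 1, 0]
  [ 0, 0, 6, 0]
  [ 0, 0, 0, 6]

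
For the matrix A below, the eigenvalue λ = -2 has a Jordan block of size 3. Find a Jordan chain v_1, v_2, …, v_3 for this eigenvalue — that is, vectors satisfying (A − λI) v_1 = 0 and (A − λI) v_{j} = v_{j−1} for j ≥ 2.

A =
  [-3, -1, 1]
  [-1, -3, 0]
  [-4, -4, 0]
A Jordan chain for λ = -2 of length 3:
v_1 = (-2, 2, 0)ᵀ
v_2 = (-1, -1, -4)ᵀ
v_3 = (1, 0, 0)ᵀ

Let N = A − (-2)·I. We want v_3 with N^3 v_3 = 0 but N^2 v_3 ≠ 0; then v_{j-1} := N · v_j for j = 3, …, 2.

Pick v_3 = (1, 0, 0)ᵀ.
Then v_2 = N · v_3 = (-1, -1, -4)ᵀ.
Then v_1 = N · v_2 = (-2, 2, 0)ᵀ.

Sanity check: (A − (-2)·I) v_1 = (0, 0, 0)ᵀ = 0. ✓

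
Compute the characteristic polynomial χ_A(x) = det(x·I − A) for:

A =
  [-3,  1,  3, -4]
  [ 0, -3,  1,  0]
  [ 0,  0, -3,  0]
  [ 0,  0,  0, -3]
x^4 + 12*x^3 + 54*x^2 + 108*x + 81

Expanding det(x·I − A) (e.g. by cofactor expansion or by noting that A is similar to its Jordan form J, which has the same characteristic polynomial as A) gives
  χ_A(x) = x^4 + 12*x^3 + 54*x^2 + 108*x + 81
which factors as (x + 3)^4. The eigenvalues (with algebraic multiplicities) are λ = -3 with multiplicity 4.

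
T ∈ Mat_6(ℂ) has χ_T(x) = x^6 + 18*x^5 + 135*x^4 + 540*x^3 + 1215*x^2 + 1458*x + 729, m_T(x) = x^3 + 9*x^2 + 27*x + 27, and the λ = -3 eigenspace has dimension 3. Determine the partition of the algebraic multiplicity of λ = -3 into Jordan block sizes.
Block sizes for λ = -3: [3, 2, 1]

Step 1 — from the characteristic polynomial, algebraic multiplicity of λ = -3 is 6. From dim ker(T − (-3)·I) = 3, there are exactly 3 Jordan blocks for λ = -3.
Step 2 — from the minimal polynomial, the factor (x + 3)^3 tells us the largest block for λ = -3 has size 3.
Step 3 — with total size 6, 3 blocks, and largest block 3, the block sizes (in nonincreasing order) are [3, 2, 1].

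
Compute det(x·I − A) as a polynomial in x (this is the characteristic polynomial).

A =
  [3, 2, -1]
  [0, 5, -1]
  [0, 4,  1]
x^3 - 9*x^2 + 27*x - 27

Expanding det(x·I − A) (e.g. by cofactor expansion or by noting that A is similar to its Jordan form J, which has the same characteristic polynomial as A) gives
  χ_A(x) = x^3 - 9*x^2 + 27*x - 27
which factors as (x - 3)^3. The eigenvalues (with algebraic multiplicities) are λ = 3 with multiplicity 3.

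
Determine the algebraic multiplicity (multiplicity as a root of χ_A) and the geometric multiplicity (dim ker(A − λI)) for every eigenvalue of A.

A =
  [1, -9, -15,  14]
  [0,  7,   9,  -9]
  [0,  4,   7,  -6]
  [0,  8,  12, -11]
λ = 1: alg = 4, geom = 2

Step 1 — factor the characteristic polynomial to read off the algebraic multiplicities:
  χ_A(x) = (x - 1)^4

Step 2 — compute geometric multiplicities via the rank-nullity identity g(λ) = n − rank(A − λI):
  rank(A − (1)·I) = 2, so dim ker(A − (1)·I) = n − 2 = 2

Summary:
  λ = 1: algebraic multiplicity = 4, geometric multiplicity = 2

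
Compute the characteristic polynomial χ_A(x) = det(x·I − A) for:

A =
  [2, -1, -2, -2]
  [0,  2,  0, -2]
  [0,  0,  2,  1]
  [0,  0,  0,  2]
x^4 - 8*x^3 + 24*x^2 - 32*x + 16

Expanding det(x·I − A) (e.g. by cofactor expansion or by noting that A is similar to its Jordan form J, which has the same characteristic polynomial as A) gives
  χ_A(x) = x^4 - 8*x^3 + 24*x^2 - 32*x + 16
which factors as (x - 2)^4. The eigenvalues (with algebraic multiplicities) are λ = 2 with multiplicity 4.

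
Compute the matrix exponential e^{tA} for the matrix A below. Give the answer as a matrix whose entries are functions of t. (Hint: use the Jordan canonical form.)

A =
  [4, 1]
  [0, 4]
e^{tA} =
  [exp(4*t), t*exp(4*t)]
  [0, exp(4*t)]

Strategy: write A = P · J · P⁻¹ where J is a Jordan canonical form, so e^{tA} = P · e^{tJ} · P⁻¹, and e^{tJ} can be computed block-by-block.

A has Jordan form
J =
  [4, 1]
  [0, 4]
(up to reordering of blocks).

Per-block formulas:
  For a 2×2 Jordan block J_2(4): exp(t · J_2(4)) = e^(4t)·(I + t·N), where N is the 2×2 nilpotent shift.

After assembling e^{tJ} and conjugating by P, we get:

e^{tA} =
  [exp(4*t), t*exp(4*t)]
  [0, exp(4*t)]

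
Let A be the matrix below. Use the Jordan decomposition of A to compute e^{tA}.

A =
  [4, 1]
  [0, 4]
e^{tA} =
  [exp(4*t), t*exp(4*t)]
  [0, exp(4*t)]

Strategy: write A = P · J · P⁻¹ where J is a Jordan canonical form, so e^{tA} = P · e^{tJ} · P⁻¹, and e^{tJ} can be computed block-by-block.

A has Jordan form
J =
  [4, 1]
  [0, 4]
(up to reordering of blocks).

Per-block formulas:
  For a 2×2 Jordan block J_2(4): exp(t · J_2(4)) = e^(4t)·(I + t·N), where N is the 2×2 nilpotent shift.

After assembling e^{tJ} and conjugating by P, we get:

e^{tA} =
  [exp(4*t), t*exp(4*t)]
  [0, exp(4*t)]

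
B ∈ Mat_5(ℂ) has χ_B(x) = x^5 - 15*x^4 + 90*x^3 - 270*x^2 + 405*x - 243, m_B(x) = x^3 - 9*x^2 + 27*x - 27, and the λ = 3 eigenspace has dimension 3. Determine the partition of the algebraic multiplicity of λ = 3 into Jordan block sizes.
Block sizes for λ = 3: [3, 1, 1]

Step 1 — from the characteristic polynomial, algebraic multiplicity of λ = 3 is 5. From dim ker(B − (3)·I) = 3, there are exactly 3 Jordan blocks for λ = 3.
Step 2 — from the minimal polynomial, the factor (x − 3)^3 tells us the largest block for λ = 3 has size 3.
Step 3 — with total size 5, 3 blocks, and largest block 3, the block sizes (in nonincreasing order) are [3, 1, 1].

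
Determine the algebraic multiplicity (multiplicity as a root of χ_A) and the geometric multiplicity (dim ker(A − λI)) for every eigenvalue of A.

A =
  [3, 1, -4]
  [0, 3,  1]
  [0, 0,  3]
λ = 3: alg = 3, geom = 1

Step 1 — factor the characteristic polynomial to read off the algebraic multiplicities:
  χ_A(x) = (x - 3)^3

Step 2 — compute geometric multiplicities via the rank-nullity identity g(λ) = n − rank(A − λI):
  rank(A − (3)·I) = 2, so dim ker(A − (3)·I) = n − 2 = 1

Summary:
  λ = 3: algebraic multiplicity = 3, geometric multiplicity = 1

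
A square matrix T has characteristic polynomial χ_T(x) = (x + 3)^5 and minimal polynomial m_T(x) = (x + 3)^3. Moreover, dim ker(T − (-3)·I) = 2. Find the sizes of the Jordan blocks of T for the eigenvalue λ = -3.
Block sizes for λ = -3: [3, 2]

Step 1 — from the characteristic polynomial, algebraic multiplicity of λ = -3 is 5. From dim ker(T − (-3)·I) = 2, there are exactly 2 Jordan blocks for λ = -3.
Step 2 — from the minimal polynomial, the factor (x + 3)^3 tells us the largest block for λ = -3 has size 3.
Step 3 — with total size 5, 2 blocks, and largest block 3, the block sizes (in nonincreasing order) are [3, 2].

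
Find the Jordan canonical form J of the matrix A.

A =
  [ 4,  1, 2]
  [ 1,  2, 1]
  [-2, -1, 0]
J_3(2)

The characteristic polynomial is
  det(x·I − A) = x^3 - 6*x^2 + 12*x - 8 = (x - 2)^3

Eigenvalues and multiplicities (the geometric multiplicity of λ is n − rank(A − λI), which equals the number of Jordan blocks for λ):
  λ = 2: algebraic multiplicity = 3, geometric multiplicity = 1

Determining the block sizes for each eigenvalue:
  λ = 2: one block (gm = 1), so the single block has size am = 3 → block sizes [3]

Assembling the blocks gives a Jordan form
J =
  [2, 1, 0]
  [0, 2, 1]
  [0, 0, 2]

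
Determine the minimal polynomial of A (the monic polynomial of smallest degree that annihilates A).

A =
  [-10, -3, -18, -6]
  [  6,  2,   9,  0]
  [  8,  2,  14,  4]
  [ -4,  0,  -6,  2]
x^3 - 6*x^2 + 12*x - 8

The characteristic polynomial is χ_A(x) = (x - 2)^4, so the eigenvalues are known. The minimal polynomial is
  m_A(x) = Π_λ (x − λ)^{k_λ}
where k_λ is the size of the *largest* Jordan block for λ (equivalently, the smallest k with (A − λI)^k v = 0 for every generalised eigenvector v of λ).

  λ = 2: largest Jordan block has size 3, contributing (x − 2)^3

So m_A(x) = (x - 2)^3 = x^3 - 6*x^2 + 12*x - 8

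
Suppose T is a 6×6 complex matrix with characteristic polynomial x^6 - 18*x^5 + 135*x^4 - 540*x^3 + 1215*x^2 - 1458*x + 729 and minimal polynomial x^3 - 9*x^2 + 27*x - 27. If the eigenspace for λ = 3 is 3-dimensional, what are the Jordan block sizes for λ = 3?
Block sizes for λ = 3: [3, 2, 1]

Step 1 — from the characteristic polynomial, algebraic multiplicity of λ = 3 is 6. From dim ker(T − (3)·I) = 3, there are exactly 3 Jordan blocks for λ = 3.
Step 2 — from the minimal polynomial, the factor (x − 3)^3 tells us the largest block for λ = 3 has size 3.
Step 3 — with total size 6, 3 blocks, and largest block 3, the block sizes (in nonincreasing order) are [3, 2, 1].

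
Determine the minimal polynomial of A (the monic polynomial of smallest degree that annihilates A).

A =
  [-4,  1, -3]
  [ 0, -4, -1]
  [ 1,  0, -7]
x^3 + 15*x^2 + 75*x + 125

The characteristic polynomial is χ_A(x) = (x + 5)^3, so the eigenvalues are known. The minimal polynomial is
  m_A(x) = Π_λ (x − λ)^{k_λ}
where k_λ is the size of the *largest* Jordan block for λ (equivalently, the smallest k with (A − λI)^k v = 0 for every generalised eigenvector v of λ).

  λ = -5: largest Jordan block has size 3, contributing (x + 5)^3

So m_A(x) = (x + 5)^3 = x^3 + 15*x^2 + 75*x + 125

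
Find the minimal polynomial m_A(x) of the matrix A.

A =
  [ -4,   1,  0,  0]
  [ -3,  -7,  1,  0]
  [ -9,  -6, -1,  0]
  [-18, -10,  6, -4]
x^3 + 12*x^2 + 48*x + 64

The characteristic polynomial is χ_A(x) = (x + 4)^4, so the eigenvalues are known. The minimal polynomial is
  m_A(x) = Π_λ (x − λ)^{k_λ}
where k_λ is the size of the *largest* Jordan block for λ (equivalently, the smallest k with (A − λI)^k v = 0 for every generalised eigenvector v of λ).

  λ = -4: largest Jordan block has size 3, contributing (x + 4)^3

So m_A(x) = (x + 4)^3 = x^3 + 12*x^2 + 48*x + 64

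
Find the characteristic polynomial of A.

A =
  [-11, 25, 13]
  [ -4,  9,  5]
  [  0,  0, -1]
x^3 + 3*x^2 + 3*x + 1

Expanding det(x·I − A) (e.g. by cofactor expansion or by noting that A is similar to its Jordan form J, which has the same characteristic polynomial as A) gives
  χ_A(x) = x^3 + 3*x^2 + 3*x + 1
which factors as (x + 1)^3. The eigenvalues (with algebraic multiplicities) are λ = -1 with multiplicity 3.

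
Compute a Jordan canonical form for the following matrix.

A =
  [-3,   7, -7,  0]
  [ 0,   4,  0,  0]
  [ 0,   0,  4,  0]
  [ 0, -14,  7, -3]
J_1(-3) ⊕ J_1(-3) ⊕ J_1(4) ⊕ J_1(4)

The characteristic polynomial is
  det(x·I − A) = x^4 - 2*x^3 - 23*x^2 + 24*x + 144 = (x - 4)^2*(x + 3)^2

Eigenvalues and multiplicities (the geometric multiplicity of λ is n − rank(A − λI), which equals the number of Jordan blocks for λ):
  λ = -3: algebraic multiplicity = 2, geometric multiplicity = 2
  λ = 4: algebraic multiplicity = 2, geometric multiplicity = 2

Determining the block sizes for each eigenvalue:
  λ = -3: gm = am = 2, so every block has size 1 → block sizes [1, 1]
  λ = 4: gm = am = 2, so every block has size 1 → block sizes [1, 1]

Assembling the blocks gives a Jordan form
J =
  [-3,  0, 0, 0]
  [ 0, -3, 0, 0]
  [ 0,  0, 4, 0]
  [ 0,  0, 0, 4]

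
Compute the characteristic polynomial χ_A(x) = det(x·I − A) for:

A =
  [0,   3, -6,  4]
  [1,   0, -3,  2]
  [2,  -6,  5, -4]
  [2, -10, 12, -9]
x^4 + 4*x^3 + 6*x^2 + 4*x + 1

Expanding det(x·I − A) (e.g. by cofactor expansion or by noting that A is similar to its Jordan form J, which has the same characteristic polynomial as A) gives
  χ_A(x) = x^4 + 4*x^3 + 6*x^2 + 4*x + 1
which factors as (x + 1)^4. The eigenvalues (with algebraic multiplicities) are λ = -1 with multiplicity 4.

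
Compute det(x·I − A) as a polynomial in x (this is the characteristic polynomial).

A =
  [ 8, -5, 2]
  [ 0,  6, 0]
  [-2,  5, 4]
x^3 - 18*x^2 + 108*x - 216

Expanding det(x·I − A) (e.g. by cofactor expansion or by noting that A is similar to its Jordan form J, which has the same characteristic polynomial as A) gives
  χ_A(x) = x^3 - 18*x^2 + 108*x - 216
which factors as (x - 6)^3. The eigenvalues (with algebraic multiplicities) are λ = 6 with multiplicity 3.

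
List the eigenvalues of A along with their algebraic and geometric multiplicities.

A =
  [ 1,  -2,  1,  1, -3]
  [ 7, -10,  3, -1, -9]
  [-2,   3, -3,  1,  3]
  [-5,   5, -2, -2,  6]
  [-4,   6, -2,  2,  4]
λ = -2: alg = 5, geom = 3

Step 1 — factor the characteristic polynomial to read off the algebraic multiplicities:
  χ_A(x) = (x + 2)^5

Step 2 — compute geometric multiplicities via the rank-nullity identity g(λ) = n − rank(A − λI):
  rank(A − (-2)·I) = 2, so dim ker(A − (-2)·I) = n − 2 = 3

Summary:
  λ = -2: algebraic multiplicity = 5, geometric multiplicity = 3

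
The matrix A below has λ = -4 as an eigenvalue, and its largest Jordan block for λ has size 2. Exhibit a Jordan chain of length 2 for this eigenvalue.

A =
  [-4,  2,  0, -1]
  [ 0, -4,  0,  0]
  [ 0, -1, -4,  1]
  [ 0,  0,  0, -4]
A Jordan chain for λ = -4 of length 2:
v_1 = (2, 0, -1, 0)ᵀ
v_2 = (0, 1, 0, 0)ᵀ

Let N = A − (-4)·I. We want v_2 with N^2 v_2 = 0 but N^1 v_2 ≠ 0; then v_{j-1} := N · v_j for j = 2, …, 2.

Pick v_2 = (0, 1, 0, 0)ᵀ.
Then v_1 = N · v_2 = (2, 0, -1, 0)ᵀ.

Sanity check: (A − (-4)·I) v_1 = (0, 0, 0, 0)ᵀ = 0. ✓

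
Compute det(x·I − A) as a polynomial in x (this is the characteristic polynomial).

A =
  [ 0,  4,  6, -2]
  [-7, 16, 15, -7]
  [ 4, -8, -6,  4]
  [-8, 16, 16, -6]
x^4 - 4*x^3 + 16*x - 16

Expanding det(x·I − A) (e.g. by cofactor expansion or by noting that A is similar to its Jordan form J, which has the same characteristic polynomial as A) gives
  χ_A(x) = x^4 - 4*x^3 + 16*x - 16
which factors as (x - 2)^3*(x + 2). The eigenvalues (with algebraic multiplicities) are λ = -2 with multiplicity 1, λ = 2 with multiplicity 3.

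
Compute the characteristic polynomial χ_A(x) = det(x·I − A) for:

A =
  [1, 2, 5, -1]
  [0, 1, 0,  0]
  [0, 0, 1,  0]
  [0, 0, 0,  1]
x^4 - 4*x^3 + 6*x^2 - 4*x + 1

Expanding det(x·I − A) (e.g. by cofactor expansion or by noting that A is similar to its Jordan form J, which has the same characteristic polynomial as A) gives
  χ_A(x) = x^4 - 4*x^3 + 6*x^2 - 4*x + 1
which factors as (x - 1)^4. The eigenvalues (with algebraic multiplicities) are λ = 1 with multiplicity 4.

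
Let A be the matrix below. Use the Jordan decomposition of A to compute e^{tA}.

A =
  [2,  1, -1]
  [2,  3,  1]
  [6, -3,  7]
e^{tA} =
  [-2*t*exp(4*t) + exp(4*t), t*exp(4*t), -t*exp(4*t)]
  [2*t*exp(4*t), -t*exp(4*t) + exp(4*t), t*exp(4*t)]
  [6*t*exp(4*t), -3*t*exp(4*t), 3*t*exp(4*t) + exp(4*t)]

Strategy: write A = P · J · P⁻¹ where J is a Jordan canonical form, so e^{tA} = P · e^{tJ} · P⁻¹, and e^{tJ} can be computed block-by-block.

A has Jordan form
J =
  [4, 1, 0]
  [0, 4, 0]
  [0, 0, 4]
(up to reordering of blocks).

Per-block formulas:
  For a 1×1 block at λ = 4: exp(t · [4]) = [e^(4t)].
  For a 2×2 Jordan block J_2(4): exp(t · J_2(4)) = e^(4t)·(I + t·N), where N is the 2×2 nilpotent shift.

After assembling e^{tJ} and conjugating by P, we get:

e^{tA} =
  [-2*t*exp(4*t) + exp(4*t), t*exp(4*t), -t*exp(4*t)]
  [2*t*exp(4*t), -t*exp(4*t) + exp(4*t), t*exp(4*t)]
  [6*t*exp(4*t), -3*t*exp(4*t), 3*t*exp(4*t) + exp(4*t)]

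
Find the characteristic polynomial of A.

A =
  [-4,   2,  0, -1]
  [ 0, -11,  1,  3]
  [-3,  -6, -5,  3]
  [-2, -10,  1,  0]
x^4 + 20*x^3 + 150*x^2 + 500*x + 625

Expanding det(x·I − A) (e.g. by cofactor expansion or by noting that A is similar to its Jordan form J, which has the same characteristic polynomial as A) gives
  χ_A(x) = x^4 + 20*x^3 + 150*x^2 + 500*x + 625
which factors as (x + 5)^4. The eigenvalues (with algebraic multiplicities) are λ = -5 with multiplicity 4.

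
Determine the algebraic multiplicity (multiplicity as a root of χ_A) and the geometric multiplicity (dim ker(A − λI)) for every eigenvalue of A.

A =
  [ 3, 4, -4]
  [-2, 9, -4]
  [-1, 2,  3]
λ = 5: alg = 3, geom = 2

Step 1 — factor the characteristic polynomial to read off the algebraic multiplicities:
  χ_A(x) = (x - 5)^3

Step 2 — compute geometric multiplicities via the rank-nullity identity g(λ) = n − rank(A − λI):
  rank(A − (5)·I) = 1, so dim ker(A − (5)·I) = n − 1 = 2

Summary:
  λ = 5: algebraic multiplicity = 3, geometric multiplicity = 2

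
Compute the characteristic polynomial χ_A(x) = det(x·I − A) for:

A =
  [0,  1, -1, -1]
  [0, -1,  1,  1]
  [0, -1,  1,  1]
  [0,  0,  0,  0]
x^4

Expanding det(x·I − A) (e.g. by cofactor expansion or by noting that A is similar to its Jordan form J, which has the same characteristic polynomial as A) gives
  χ_A(x) = x^4
which factors as x^4. The eigenvalues (with algebraic multiplicities) are λ = 0 with multiplicity 4.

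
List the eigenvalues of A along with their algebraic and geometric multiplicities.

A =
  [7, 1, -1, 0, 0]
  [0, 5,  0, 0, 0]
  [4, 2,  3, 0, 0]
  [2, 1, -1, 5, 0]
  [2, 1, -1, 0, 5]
λ = 5: alg = 5, geom = 4

Step 1 — factor the characteristic polynomial to read off the algebraic multiplicities:
  χ_A(x) = (x - 5)^5

Step 2 — compute geometric multiplicities via the rank-nullity identity g(λ) = n − rank(A − λI):
  rank(A − (5)·I) = 1, so dim ker(A − (5)·I) = n − 1 = 4

Summary:
  λ = 5: algebraic multiplicity = 5, geometric multiplicity = 4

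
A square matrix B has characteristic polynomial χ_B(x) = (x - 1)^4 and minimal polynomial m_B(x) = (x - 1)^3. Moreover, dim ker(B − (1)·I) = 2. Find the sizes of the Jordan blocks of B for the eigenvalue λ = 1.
Block sizes for λ = 1: [3, 1]

Step 1 — from the characteristic polynomial, algebraic multiplicity of λ = 1 is 4. From dim ker(B − (1)·I) = 2, there are exactly 2 Jordan blocks for λ = 1.
Step 2 — from the minimal polynomial, the factor (x − 1)^3 tells us the largest block for λ = 1 has size 3.
Step 3 — with total size 4, 2 blocks, and largest block 3, the block sizes (in nonincreasing order) are [3, 1].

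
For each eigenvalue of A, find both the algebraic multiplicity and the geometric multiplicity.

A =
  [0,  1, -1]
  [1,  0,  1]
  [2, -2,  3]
λ = 1: alg = 3, geom = 2

Step 1 — factor the characteristic polynomial to read off the algebraic multiplicities:
  χ_A(x) = (x - 1)^3

Step 2 — compute geometric multiplicities via the rank-nullity identity g(λ) = n − rank(A − λI):
  rank(A − (1)·I) = 1, so dim ker(A − (1)·I) = n − 1 = 2

Summary:
  λ = 1: algebraic multiplicity = 3, geometric multiplicity = 2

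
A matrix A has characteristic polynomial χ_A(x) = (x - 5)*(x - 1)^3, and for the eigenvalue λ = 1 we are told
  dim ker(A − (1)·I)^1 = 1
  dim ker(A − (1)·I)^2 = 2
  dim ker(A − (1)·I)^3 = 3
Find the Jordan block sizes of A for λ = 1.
Block sizes for λ = 1: [3]

From the dimensions of kernels of powers, the number of Jordan blocks of size at least j is d_j − d_{j−1} where d_j = dim ker(N^j) (with d_0 = 0). Computing the differences gives [1, 1, 1].
The number of blocks of size exactly k is (#blocks of size ≥ k) − (#blocks of size ≥ k + 1), so the partition is: 1 block(s) of size 3.
In nonincreasing order the block sizes are [3].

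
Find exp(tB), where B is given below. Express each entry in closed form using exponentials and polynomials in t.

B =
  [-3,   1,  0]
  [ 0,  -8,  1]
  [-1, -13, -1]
e^{tB} =
  [t^2*exp(-4*t)/2 + t*exp(-4*t) + exp(-4*t), -3*t^2*exp(-4*t)/2 + t*exp(-4*t), t^2*exp(-4*t)/2]
  [-t^2*exp(-4*t)/2, 3*t^2*exp(-4*t)/2 - 4*t*exp(-4*t) + exp(-4*t), -t^2*exp(-4*t)/2 + t*exp(-4*t)]
  [-2*t^2*exp(-4*t) - t*exp(-4*t), 6*t^2*exp(-4*t) - 13*t*exp(-4*t), -2*t^2*exp(-4*t) + 3*t*exp(-4*t) + exp(-4*t)]

Strategy: write B = P · J · P⁻¹ where J is a Jordan canonical form, so e^{tB} = P · e^{tJ} · P⁻¹, and e^{tJ} can be computed block-by-block.

B has Jordan form
J =
  [-4,  1,  0]
  [ 0, -4,  1]
  [ 0,  0, -4]
(up to reordering of blocks).

Per-block formulas:
  For a 3×3 Jordan block J_3(-4): exp(t · J_3(-4)) = e^(-4t)·(I + t·N + (t^2/2)·N^2), where N is the 3×3 nilpotent shift.

After assembling e^{tJ} and conjugating by P, we get:

e^{tB} =
  [t^2*exp(-4*t)/2 + t*exp(-4*t) + exp(-4*t), -3*t^2*exp(-4*t)/2 + t*exp(-4*t), t^2*exp(-4*t)/2]
  [-t^2*exp(-4*t)/2, 3*t^2*exp(-4*t)/2 - 4*t*exp(-4*t) + exp(-4*t), -t^2*exp(-4*t)/2 + t*exp(-4*t)]
  [-2*t^2*exp(-4*t) - t*exp(-4*t), 6*t^2*exp(-4*t) - 13*t*exp(-4*t), -2*t^2*exp(-4*t) + 3*t*exp(-4*t) + exp(-4*t)]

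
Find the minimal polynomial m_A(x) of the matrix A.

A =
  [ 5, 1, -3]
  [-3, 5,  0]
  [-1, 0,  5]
x^3 - 15*x^2 + 75*x - 125

The characteristic polynomial is χ_A(x) = (x - 5)^3, so the eigenvalues are known. The minimal polynomial is
  m_A(x) = Π_λ (x − λ)^{k_λ}
where k_λ is the size of the *largest* Jordan block for λ (equivalently, the smallest k with (A − λI)^k v = 0 for every generalised eigenvector v of λ).

  λ = 5: largest Jordan block has size 3, contributing (x − 5)^3

So m_A(x) = (x - 5)^3 = x^3 - 15*x^2 + 75*x - 125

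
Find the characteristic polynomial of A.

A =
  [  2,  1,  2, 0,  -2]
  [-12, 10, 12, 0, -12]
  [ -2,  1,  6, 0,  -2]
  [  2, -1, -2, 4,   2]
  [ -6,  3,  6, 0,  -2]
x^5 - 20*x^4 + 160*x^3 - 640*x^2 + 1280*x - 1024

Expanding det(x·I − A) (e.g. by cofactor expansion or by noting that A is similar to its Jordan form J, which has the same characteristic polynomial as A) gives
  χ_A(x) = x^5 - 20*x^4 + 160*x^3 - 640*x^2 + 1280*x - 1024
which factors as (x - 4)^5. The eigenvalues (with algebraic multiplicities) are λ = 4 with multiplicity 5.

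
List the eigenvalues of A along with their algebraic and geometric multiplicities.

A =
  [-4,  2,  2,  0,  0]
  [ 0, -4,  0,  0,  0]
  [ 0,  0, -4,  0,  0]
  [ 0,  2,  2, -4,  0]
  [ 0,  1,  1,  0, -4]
λ = -4: alg = 5, geom = 4

Step 1 — factor the characteristic polynomial to read off the algebraic multiplicities:
  χ_A(x) = (x + 4)^5

Step 2 — compute geometric multiplicities via the rank-nullity identity g(λ) = n − rank(A − λI):
  rank(A − (-4)·I) = 1, so dim ker(A − (-4)·I) = n − 1 = 4

Summary:
  λ = -4: algebraic multiplicity = 5, geometric multiplicity = 4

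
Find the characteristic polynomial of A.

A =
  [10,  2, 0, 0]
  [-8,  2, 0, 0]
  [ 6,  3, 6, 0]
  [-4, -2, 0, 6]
x^4 - 24*x^3 + 216*x^2 - 864*x + 1296

Expanding det(x·I − A) (e.g. by cofactor expansion or by noting that A is similar to its Jordan form J, which has the same characteristic polynomial as A) gives
  χ_A(x) = x^4 - 24*x^3 + 216*x^2 - 864*x + 1296
which factors as (x - 6)^4. The eigenvalues (with algebraic multiplicities) are λ = 6 with multiplicity 4.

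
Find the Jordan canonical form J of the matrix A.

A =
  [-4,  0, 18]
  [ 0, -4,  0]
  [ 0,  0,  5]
J_1(-4) ⊕ J_1(-4) ⊕ J_1(5)

The characteristic polynomial is
  det(x·I − A) = x^3 + 3*x^2 - 24*x - 80 = (x - 5)*(x + 4)^2

Eigenvalues and multiplicities (the geometric multiplicity of λ is n − rank(A − λI), which equals the number of Jordan blocks for λ):
  λ = -4: algebraic multiplicity = 2, geometric multiplicity = 2
  λ = 5: algebraic multiplicity = 1, geometric multiplicity = 1

Determining the block sizes for each eigenvalue:
  λ = -4: gm = am = 2, so every block has size 1 → block sizes [1, 1]
  λ = 5: one block (gm = 1), so the single block has size am = 1 → block sizes [1]

Assembling the blocks gives a Jordan form
J =
  [-4,  0, 0]
  [ 0, -4, 0]
  [ 0,  0, 5]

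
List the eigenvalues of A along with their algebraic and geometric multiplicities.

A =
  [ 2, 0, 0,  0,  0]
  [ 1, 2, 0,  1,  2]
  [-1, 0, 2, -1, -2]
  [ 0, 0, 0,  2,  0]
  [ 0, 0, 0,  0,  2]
λ = 2: alg = 5, geom = 4

Step 1 — factor the characteristic polynomial to read off the algebraic multiplicities:
  χ_A(x) = (x - 2)^5

Step 2 — compute geometric multiplicities via the rank-nullity identity g(λ) = n − rank(A − λI):
  rank(A − (2)·I) = 1, so dim ker(A − (2)·I) = n − 1 = 4

Summary:
  λ = 2: algebraic multiplicity = 5, geometric multiplicity = 4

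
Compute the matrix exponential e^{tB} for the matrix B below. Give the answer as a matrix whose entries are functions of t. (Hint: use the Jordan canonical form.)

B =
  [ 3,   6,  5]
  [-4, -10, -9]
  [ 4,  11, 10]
e^{tB} =
  [2*t*exp(t) + exp(t), t^2*exp(t)/2 + 6*t*exp(t), t^2*exp(t)/2 + 5*t*exp(t)]
  [-4*t*exp(t), -t^2*exp(t) - 11*t*exp(t) + exp(t), -t^2*exp(t) - 9*t*exp(t)]
  [4*t*exp(t), t^2*exp(t) + 11*t*exp(t), t^2*exp(t) + 9*t*exp(t) + exp(t)]

Strategy: write B = P · J · P⁻¹ where J is a Jordan canonical form, so e^{tB} = P · e^{tJ} · P⁻¹, and e^{tJ} can be computed block-by-block.

B has Jordan form
J =
  [1, 1, 0]
  [0, 1, 1]
  [0, 0, 1]
(up to reordering of blocks).

Per-block formulas:
  For a 3×3 Jordan block J_3(1): exp(t · J_3(1)) = e^(1t)·(I + t·N + (t^2/2)·N^2), where N is the 3×3 nilpotent shift.

After assembling e^{tJ} and conjugating by P, we get:

e^{tB} =
  [2*t*exp(t) + exp(t), t^2*exp(t)/2 + 6*t*exp(t), t^2*exp(t)/2 + 5*t*exp(t)]
  [-4*t*exp(t), -t^2*exp(t) - 11*t*exp(t) + exp(t), -t^2*exp(t) - 9*t*exp(t)]
  [4*t*exp(t), t^2*exp(t) + 11*t*exp(t), t^2*exp(t) + 9*t*exp(t) + exp(t)]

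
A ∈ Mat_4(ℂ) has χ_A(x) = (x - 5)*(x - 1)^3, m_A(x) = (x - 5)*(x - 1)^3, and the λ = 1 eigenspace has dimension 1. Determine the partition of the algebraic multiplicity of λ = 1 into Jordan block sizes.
Block sizes for λ = 1: [3]

Step 1 — from the characteristic polynomial, algebraic multiplicity of λ = 1 is 3. From dim ker(A − (1)·I) = 1, there are exactly 1 Jordan blocks for λ = 1.
Step 2 — from the minimal polynomial, the factor (x − 1)^3 tells us the largest block for λ = 1 has size 3.
Step 3 — with total size 3, 1 blocks, and largest block 3, the block sizes (in nonincreasing order) are [3].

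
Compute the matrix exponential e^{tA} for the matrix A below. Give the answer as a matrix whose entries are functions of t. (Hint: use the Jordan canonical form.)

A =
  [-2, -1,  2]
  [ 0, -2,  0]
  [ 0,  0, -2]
e^{tA} =
  [exp(-2*t), -t*exp(-2*t), 2*t*exp(-2*t)]
  [0, exp(-2*t), 0]
  [0, 0, exp(-2*t)]

Strategy: write A = P · J · P⁻¹ where J is a Jordan canonical form, so e^{tA} = P · e^{tJ} · P⁻¹, and e^{tJ} can be computed block-by-block.

A has Jordan form
J =
  [-2,  1,  0]
  [ 0, -2,  0]
  [ 0,  0, -2]
(up to reordering of blocks).

Per-block formulas:
  For a 1×1 block at λ = -2: exp(t · [-2]) = [e^(-2t)].
  For a 2×2 Jordan block J_2(-2): exp(t · J_2(-2)) = e^(-2t)·(I + t·N), where N is the 2×2 nilpotent shift.

After assembling e^{tJ} and conjugating by P, we get:

e^{tA} =
  [exp(-2*t), -t*exp(-2*t), 2*t*exp(-2*t)]
  [0, exp(-2*t), 0]
  [0, 0, exp(-2*t)]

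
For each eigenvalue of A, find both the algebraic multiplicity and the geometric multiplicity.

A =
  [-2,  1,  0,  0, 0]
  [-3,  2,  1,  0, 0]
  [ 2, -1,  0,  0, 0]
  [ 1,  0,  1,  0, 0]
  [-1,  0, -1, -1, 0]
λ = 0: alg = 5, geom = 2

Step 1 — factor the characteristic polynomial to read off the algebraic multiplicities:
  χ_A(x) = x^5

Step 2 — compute geometric multiplicities via the rank-nullity identity g(λ) = n − rank(A − λI):
  rank(A − (0)·I) = 3, so dim ker(A − (0)·I) = n − 3 = 2

Summary:
  λ = 0: algebraic multiplicity = 5, geometric multiplicity = 2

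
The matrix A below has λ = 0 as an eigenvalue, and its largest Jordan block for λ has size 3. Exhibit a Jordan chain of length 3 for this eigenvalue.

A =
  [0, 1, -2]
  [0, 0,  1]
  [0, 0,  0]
A Jordan chain for λ = 0 of length 3:
v_1 = (1, 0, 0)ᵀ
v_2 = (-2, 1, 0)ᵀ
v_3 = (0, 0, 1)ᵀ

Let N = A − (0)·I. We want v_3 with N^3 v_3 = 0 but N^2 v_3 ≠ 0; then v_{j-1} := N · v_j for j = 3, …, 2.

Pick v_3 = (0, 0, 1)ᵀ.
Then v_2 = N · v_3 = (-2, 1, 0)ᵀ.
Then v_1 = N · v_2 = (1, 0, 0)ᵀ.

Sanity check: (A − (0)·I) v_1 = (0, 0, 0)ᵀ = 0. ✓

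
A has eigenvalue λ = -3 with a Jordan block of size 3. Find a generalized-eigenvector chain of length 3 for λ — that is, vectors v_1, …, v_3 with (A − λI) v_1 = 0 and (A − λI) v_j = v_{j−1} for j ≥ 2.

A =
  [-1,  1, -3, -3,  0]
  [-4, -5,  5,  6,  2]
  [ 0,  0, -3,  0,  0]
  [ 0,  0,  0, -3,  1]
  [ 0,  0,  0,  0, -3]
A Jordan chain for λ = -3 of length 3:
v_1 = (-1, 2, 0, 0, 0)ᵀ
v_2 = (-3, 5, 0, 0, 0)ᵀ
v_3 = (0, 0, 1, 0, 0)ᵀ

Let N = A − (-3)·I. We want v_3 with N^3 v_3 = 0 but N^2 v_3 ≠ 0; then v_{j-1} := N · v_j for j = 3, …, 2.

Pick v_3 = (0, 0, 1, 0, 0)ᵀ.
Then v_2 = N · v_3 = (-3, 5, 0, 0, 0)ᵀ.
Then v_1 = N · v_2 = (-1, 2, 0, 0, 0)ᵀ.

Sanity check: (A − (-3)·I) v_1 = (0, 0, 0, 0, 0)ᵀ = 0. ✓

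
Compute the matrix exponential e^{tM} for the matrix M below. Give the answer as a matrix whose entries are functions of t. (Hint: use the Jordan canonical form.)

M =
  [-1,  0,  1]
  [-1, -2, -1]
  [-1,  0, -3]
e^{tM} =
  [t*exp(-2*t) + exp(-2*t), 0, t*exp(-2*t)]
  [-t*exp(-2*t), exp(-2*t), -t*exp(-2*t)]
  [-t*exp(-2*t), 0, -t*exp(-2*t) + exp(-2*t)]

Strategy: write M = P · J · P⁻¹ where J is a Jordan canonical form, so e^{tM} = P · e^{tJ} · P⁻¹, and e^{tJ} can be computed block-by-block.

M has Jordan form
J =
  [-2,  1,  0]
  [ 0, -2,  0]
  [ 0,  0, -2]
(up to reordering of blocks).

Per-block formulas:
  For a 1×1 block at λ = -2: exp(t · [-2]) = [e^(-2t)].
  For a 2×2 Jordan block J_2(-2): exp(t · J_2(-2)) = e^(-2t)·(I + t·N), where N is the 2×2 nilpotent shift.

After assembling e^{tJ} and conjugating by P, we get:

e^{tM} =
  [t*exp(-2*t) + exp(-2*t), 0, t*exp(-2*t)]
  [-t*exp(-2*t), exp(-2*t), -t*exp(-2*t)]
  [-t*exp(-2*t), 0, -t*exp(-2*t) + exp(-2*t)]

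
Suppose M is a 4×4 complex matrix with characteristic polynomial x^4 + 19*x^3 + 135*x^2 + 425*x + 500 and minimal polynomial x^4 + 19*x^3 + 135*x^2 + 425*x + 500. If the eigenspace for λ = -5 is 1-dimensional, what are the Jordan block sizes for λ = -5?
Block sizes for λ = -5: [3]

Step 1 — from the characteristic polynomial, algebraic multiplicity of λ = -5 is 3. From dim ker(M − (-5)·I) = 1, there are exactly 1 Jordan blocks for λ = -5.
Step 2 — from the minimal polynomial, the factor (x + 5)^3 tells us the largest block for λ = -5 has size 3.
Step 3 — with total size 3, 1 blocks, and largest block 3, the block sizes (in nonincreasing order) are [3].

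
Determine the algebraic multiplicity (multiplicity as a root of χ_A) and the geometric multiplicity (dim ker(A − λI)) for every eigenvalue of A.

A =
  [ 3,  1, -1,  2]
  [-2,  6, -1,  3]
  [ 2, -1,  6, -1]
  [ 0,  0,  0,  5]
λ = 5: alg = 4, geom = 2

Step 1 — factor the characteristic polynomial to read off the algebraic multiplicities:
  χ_A(x) = (x - 5)^4

Step 2 — compute geometric multiplicities via the rank-nullity identity g(λ) = n − rank(A − λI):
  rank(A − (5)·I) = 2, so dim ker(A − (5)·I) = n − 2 = 2

Summary:
  λ = 5: algebraic multiplicity = 4, geometric multiplicity = 2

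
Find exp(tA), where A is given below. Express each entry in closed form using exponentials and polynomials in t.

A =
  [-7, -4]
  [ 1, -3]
e^{tA} =
  [-2*t*exp(-5*t) + exp(-5*t), -4*t*exp(-5*t)]
  [t*exp(-5*t), 2*t*exp(-5*t) + exp(-5*t)]

Strategy: write A = P · J · P⁻¹ where J is a Jordan canonical form, so e^{tA} = P · e^{tJ} · P⁻¹, and e^{tJ} can be computed block-by-block.

A has Jordan form
J =
  [-5,  1]
  [ 0, -5]
(up to reordering of blocks).

Per-block formulas:
  For a 2×2 Jordan block J_2(-5): exp(t · J_2(-5)) = e^(-5t)·(I + t·N), where N is the 2×2 nilpotent shift.

After assembling e^{tJ} and conjugating by P, we get:

e^{tA} =
  [-2*t*exp(-5*t) + exp(-5*t), -4*t*exp(-5*t)]
  [t*exp(-5*t), 2*t*exp(-5*t) + exp(-5*t)]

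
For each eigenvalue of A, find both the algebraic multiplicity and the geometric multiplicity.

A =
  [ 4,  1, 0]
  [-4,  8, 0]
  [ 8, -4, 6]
λ = 6: alg = 3, geom = 2

Step 1 — factor the characteristic polynomial to read off the algebraic multiplicities:
  χ_A(x) = (x - 6)^3

Step 2 — compute geometric multiplicities via the rank-nullity identity g(λ) = n − rank(A − λI):
  rank(A − (6)·I) = 1, so dim ker(A − (6)·I) = n − 1 = 2

Summary:
  λ = 6: algebraic multiplicity = 3, geometric multiplicity = 2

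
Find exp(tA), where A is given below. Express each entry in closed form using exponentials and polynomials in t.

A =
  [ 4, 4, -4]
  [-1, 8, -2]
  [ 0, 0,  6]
e^{tA} =
  [-2*t*exp(6*t) + exp(6*t), 4*t*exp(6*t), -4*t*exp(6*t)]
  [-t*exp(6*t), 2*t*exp(6*t) + exp(6*t), -2*t*exp(6*t)]
  [0, 0, exp(6*t)]

Strategy: write A = P · J · P⁻¹ where J is a Jordan canonical form, so e^{tA} = P · e^{tJ} · P⁻¹, and e^{tJ} can be computed block-by-block.

A has Jordan form
J =
  [6, 1, 0]
  [0, 6, 0]
  [0, 0, 6]
(up to reordering of blocks).

Per-block formulas:
  For a 2×2 Jordan block J_2(6): exp(t · J_2(6)) = e^(6t)·(I + t·N), where N is the 2×2 nilpotent shift.
  For a 1×1 block at λ = 6: exp(t · [6]) = [e^(6t)].

After assembling e^{tJ} and conjugating by P, we get:

e^{tA} =
  [-2*t*exp(6*t) + exp(6*t), 4*t*exp(6*t), -4*t*exp(6*t)]
  [-t*exp(6*t), 2*t*exp(6*t) + exp(6*t), -2*t*exp(6*t)]
  [0, 0, exp(6*t)]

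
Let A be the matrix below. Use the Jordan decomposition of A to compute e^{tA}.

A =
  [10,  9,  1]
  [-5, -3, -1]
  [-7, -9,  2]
e^{tA} =
  [-3*t^2*exp(3*t)/2 + 7*t*exp(3*t) + exp(3*t), 9*t*exp(3*t), -3*t^2*exp(3*t)/2 + t*exp(3*t)]
  [t^2*exp(3*t) - 5*t*exp(3*t), -6*t*exp(3*t) + exp(3*t), t^2*exp(3*t) - t*exp(3*t)]
  [3*t^2*exp(3*t)/2 - 7*t*exp(3*t), -9*t*exp(3*t), 3*t^2*exp(3*t)/2 - t*exp(3*t) + exp(3*t)]

Strategy: write A = P · J · P⁻¹ where J is a Jordan canonical form, so e^{tA} = P · e^{tJ} · P⁻¹, and e^{tJ} can be computed block-by-block.

A has Jordan form
J =
  [3, 1, 0]
  [0, 3, 1]
  [0, 0, 3]
(up to reordering of blocks).

Per-block formulas:
  For a 3×3 Jordan block J_3(3): exp(t · J_3(3)) = e^(3t)·(I + t·N + (t^2/2)·N^2), where N is the 3×3 nilpotent shift.

After assembling e^{tJ} and conjugating by P, we get:

e^{tA} =
  [-3*t^2*exp(3*t)/2 + 7*t*exp(3*t) + exp(3*t), 9*t*exp(3*t), -3*t^2*exp(3*t)/2 + t*exp(3*t)]
  [t^2*exp(3*t) - 5*t*exp(3*t), -6*t*exp(3*t) + exp(3*t), t^2*exp(3*t) - t*exp(3*t)]
  [3*t^2*exp(3*t)/2 - 7*t*exp(3*t), -9*t*exp(3*t), 3*t^2*exp(3*t)/2 - t*exp(3*t) + exp(3*t)]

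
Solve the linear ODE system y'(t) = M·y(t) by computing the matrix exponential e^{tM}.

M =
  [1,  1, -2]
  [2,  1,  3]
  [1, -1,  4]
e^{tM} =
  [t^2*exp(2*t)/2 - t*exp(2*t) + exp(2*t), t*exp(2*t), t^2*exp(2*t)/2 - 2*t*exp(2*t)]
  [-t^2*exp(2*t)/2 + 2*t*exp(2*t), -t*exp(2*t) + exp(2*t), -t^2*exp(2*t)/2 + 3*t*exp(2*t)]
  [-t^2*exp(2*t)/2 + t*exp(2*t), -t*exp(2*t), -t^2*exp(2*t)/2 + 2*t*exp(2*t) + exp(2*t)]

Strategy: write M = P · J · P⁻¹ where J is a Jordan canonical form, so e^{tM} = P · e^{tJ} · P⁻¹, and e^{tJ} can be computed block-by-block.

M has Jordan form
J =
  [2, 1, 0]
  [0, 2, 1]
  [0, 0, 2]
(up to reordering of blocks).

Per-block formulas:
  For a 3×3 Jordan block J_3(2): exp(t · J_3(2)) = e^(2t)·(I + t·N + (t^2/2)·N^2), where N is the 3×3 nilpotent shift.

After assembling e^{tJ} and conjugating by P, we get:

e^{tM} =
  [t^2*exp(2*t)/2 - t*exp(2*t) + exp(2*t), t*exp(2*t), t^2*exp(2*t)/2 - 2*t*exp(2*t)]
  [-t^2*exp(2*t)/2 + 2*t*exp(2*t), -t*exp(2*t) + exp(2*t), -t^2*exp(2*t)/2 + 3*t*exp(2*t)]
  [-t^2*exp(2*t)/2 + t*exp(2*t), -t*exp(2*t), -t^2*exp(2*t)/2 + 2*t*exp(2*t) + exp(2*t)]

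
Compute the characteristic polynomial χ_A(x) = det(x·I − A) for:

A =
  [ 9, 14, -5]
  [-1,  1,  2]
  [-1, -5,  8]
x^3 - 18*x^2 + 108*x - 216

Expanding det(x·I − A) (e.g. by cofactor expansion or by noting that A is similar to its Jordan form J, which has the same characteristic polynomial as A) gives
  χ_A(x) = x^3 - 18*x^2 + 108*x - 216
which factors as (x - 6)^3. The eigenvalues (with algebraic multiplicities) are λ = 6 with multiplicity 3.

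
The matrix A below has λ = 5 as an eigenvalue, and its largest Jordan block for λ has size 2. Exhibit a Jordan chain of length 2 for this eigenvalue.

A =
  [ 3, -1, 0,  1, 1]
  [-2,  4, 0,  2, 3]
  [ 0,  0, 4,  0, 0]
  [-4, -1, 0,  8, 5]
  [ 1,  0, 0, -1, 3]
A Jordan chain for λ = 5 of length 2:
v_1 = (0, 1, 0, 2, -1)ᵀ
v_2 = (0, 1, 0, 1, 0)ᵀ

Let N = A − (5)·I. We want v_2 with N^2 v_2 = 0 but N^1 v_2 ≠ 0; then v_{j-1} := N · v_j for j = 2, …, 2.

Pick v_2 = (0, 1, 0, 1, 0)ᵀ.
Then v_1 = N · v_2 = (0, 1, 0, 2, -1)ᵀ.

Sanity check: (A − (5)·I) v_1 = (0, 0, 0, 0, 0)ᵀ = 0. ✓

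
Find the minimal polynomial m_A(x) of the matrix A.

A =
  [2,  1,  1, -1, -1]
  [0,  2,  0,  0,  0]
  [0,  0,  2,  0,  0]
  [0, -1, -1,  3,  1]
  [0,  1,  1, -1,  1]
x^2 - 4*x + 4

The characteristic polynomial is χ_A(x) = (x - 2)^5, so the eigenvalues are known. The minimal polynomial is
  m_A(x) = Π_λ (x − λ)^{k_λ}
where k_λ is the size of the *largest* Jordan block for λ (equivalently, the smallest k with (A − λI)^k v = 0 for every generalised eigenvector v of λ).

  λ = 2: largest Jordan block has size 2, contributing (x − 2)^2

So m_A(x) = (x - 2)^2 = x^2 - 4*x + 4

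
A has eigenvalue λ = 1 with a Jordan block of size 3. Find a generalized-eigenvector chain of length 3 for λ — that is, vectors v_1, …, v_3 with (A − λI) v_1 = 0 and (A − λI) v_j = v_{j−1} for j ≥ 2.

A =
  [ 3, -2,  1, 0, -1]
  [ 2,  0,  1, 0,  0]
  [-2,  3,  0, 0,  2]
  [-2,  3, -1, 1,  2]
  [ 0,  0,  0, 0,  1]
A Jordan chain for λ = 1 of length 3:
v_1 = (-2, 0, 4, 4, 0)ᵀ
v_2 = (2, 2, -2, -2, 0)ᵀ
v_3 = (1, 0, 0, 0, 0)ᵀ

Let N = A − (1)·I. We want v_3 with N^3 v_3 = 0 but N^2 v_3 ≠ 0; then v_{j-1} := N · v_j for j = 3, …, 2.

Pick v_3 = (1, 0, 0, 0, 0)ᵀ.
Then v_2 = N · v_3 = (2, 2, -2, -2, 0)ᵀ.
Then v_1 = N · v_2 = (-2, 0, 4, 4, 0)ᵀ.

Sanity check: (A − (1)·I) v_1 = (0, 0, 0, 0, 0)ᵀ = 0. ✓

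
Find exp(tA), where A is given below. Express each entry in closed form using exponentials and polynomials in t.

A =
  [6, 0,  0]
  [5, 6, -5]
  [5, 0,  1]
e^{tA} =
  [exp(6*t), 0, 0]
  [exp(6*t) - exp(t), exp(6*t), -exp(6*t) + exp(t)]
  [exp(6*t) - exp(t), 0, exp(t)]

Strategy: write A = P · J · P⁻¹ where J is a Jordan canonical form, so e^{tA} = P · e^{tJ} · P⁻¹, and e^{tJ} can be computed block-by-block.

A has Jordan form
J =
  [1, 0, 0]
  [0, 6, 0]
  [0, 0, 6]
(up to reordering of blocks).

Per-block formulas:
  For a 1×1 block at λ = 1: exp(t · [1]) = [e^(1t)].
  For a 1×1 block at λ = 6: exp(t · [6]) = [e^(6t)].

After assembling e^{tJ} and conjugating by P, we get:

e^{tA} =
  [exp(6*t), 0, 0]
  [exp(6*t) - exp(t), exp(6*t), -exp(6*t) + exp(t)]
  [exp(6*t) - exp(t), 0, exp(t)]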